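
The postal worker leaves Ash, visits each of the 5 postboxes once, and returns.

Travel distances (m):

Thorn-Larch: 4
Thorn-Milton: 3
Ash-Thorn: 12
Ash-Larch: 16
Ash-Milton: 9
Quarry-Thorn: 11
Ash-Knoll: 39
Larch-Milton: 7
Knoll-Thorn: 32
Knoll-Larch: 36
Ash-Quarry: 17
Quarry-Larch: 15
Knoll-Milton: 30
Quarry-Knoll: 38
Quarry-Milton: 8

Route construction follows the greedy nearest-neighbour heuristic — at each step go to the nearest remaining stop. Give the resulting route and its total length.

Total distance 108 m via the nearest-neighbour route Ash → Milton → Thorn → Larch → Quarry → Knoll → Ash.

Ash → [Milton:9 / Thorn:12 / Larch:16 / Quarry:17 / Knoll:39] → Milton (9)
Milton → [Thorn:3 / Larch:7 / Quarry:8 / Knoll:30] → Thorn (3)
Thorn → [Larch:4 / Quarry:11 / Knoll:32] → Larch (4)
Larch → [Quarry:15 / Knoll:36] → Quarry (15)
Quarry → [Knoll:38] → Knoll (38)
Return Knoll→Ash: 39.
Total = 9 + 3 + 4 + 15 + 38 + 39 = 108.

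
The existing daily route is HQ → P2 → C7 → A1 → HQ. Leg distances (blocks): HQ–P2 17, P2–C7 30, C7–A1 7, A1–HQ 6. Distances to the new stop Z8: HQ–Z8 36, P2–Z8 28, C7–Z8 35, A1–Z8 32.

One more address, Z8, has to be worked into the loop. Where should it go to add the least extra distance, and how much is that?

Insertion cost between consecutive stops i–j is d(i,Z8) + d(Z8,j) − d(i,j):
  between HQ and P2: 36 + 28 − 17 = 47
  between P2 and C7: 28 + 35 − 30 = 33
  between C7 and A1: 35 + 32 − 7 = 60
  between A1 and HQ: 32 + 36 − 6 = 62
Cheapest insertion is between P2 and C7, adding 33.
New total = 60 + 33 = 93.

+33 blocks — insert Z8 between P2 and C7.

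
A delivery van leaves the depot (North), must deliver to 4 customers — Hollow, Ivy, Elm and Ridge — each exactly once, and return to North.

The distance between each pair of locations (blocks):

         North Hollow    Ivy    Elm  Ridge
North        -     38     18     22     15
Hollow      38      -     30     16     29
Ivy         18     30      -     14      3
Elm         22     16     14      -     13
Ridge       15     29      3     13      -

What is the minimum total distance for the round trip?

With 4 stops there are 4!/2 = 12 distinct round trips (a route and its reverse cost the same).
North→Hollow→Ivy→Elm→Ridge→North: 38+30+14+13+15 = 110
North→Hollow→Ivy→Ridge→Elm→North: 38+30+3+13+22 = 106
North→Hollow→Elm→Ivy→Ridge→North: 38+16+14+3+15 = 86
North→Hollow→Elm→Ridge→Ivy→North: 38+16+13+3+18 = 88
North→Hollow→Ridge→Ivy→Elm→North: 38+29+3+14+22 = 106
North→Hollow→Ridge→Elm→Ivy→North: 38+29+13+14+18 = 112
North→Ivy→Hollow→Elm→Ridge→North: 18+30+16+13+15 = 92
North→Ivy→Hollow→Ridge→Elm→North: 18+30+29+13+22 = 112
North→Ivy→Elm→Hollow→Ridge→North: 18+14+16+29+15 = 92
North→Ivy→Ridge→Hollow→Elm→North: 18+3+29+16+22 = 88
North→Elm→Hollow→Ivy→Ridge→North: 22+16+30+3+15 = 86
North→Elm→Ivy→Hollow→Ridge→North: 22+14+30+29+15 = 110
The minimum is 86.
One optimal route: North → Hollow → Elm → Ivy → Ridge → North (or its reverse).

Minimum total distance: 86 blocks.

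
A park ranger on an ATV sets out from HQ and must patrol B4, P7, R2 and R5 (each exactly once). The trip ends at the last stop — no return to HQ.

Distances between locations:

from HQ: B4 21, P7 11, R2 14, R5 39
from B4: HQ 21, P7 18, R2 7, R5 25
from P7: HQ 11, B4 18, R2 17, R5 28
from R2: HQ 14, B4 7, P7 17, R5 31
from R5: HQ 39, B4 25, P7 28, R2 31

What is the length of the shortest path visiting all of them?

There are 4! = 24 possible orderings.
HQ - B4 - P7 - R2 - R5: 21+18+17+31 = 87
HQ - B4 - P7 - R5 - R2: 21+18+28+31 = 98
HQ - B4 - R2 - P7 - R5: 21+7+17+28 = 73
HQ - B4 - R2 - R5 - P7: 21+7+31+28 = 87
HQ - B4 - R5 - P7 - R2: 21+25+28+17 = 91
HQ - B4 - R5 - R2 - P7: 21+25+31+17 = 94
HQ - P7 - B4 - R2 - R5: 11+18+7+31 = 67
HQ - P7 - B4 - R5 - R2: 11+18+25+31 = 85
HQ - P7 - R2 - B4 - R5: 11+17+7+25 = 60
HQ - P7 - R2 - R5 - B4: 11+17+31+25 = 84
HQ - P7 - R5 - B4 - R2: 11+28+25+7 = 71
HQ - P7 - R5 - R2 - B4: 11+28+31+7 = 77
HQ - R2 - B4 - P7 - R5: 14+7+18+28 = 67
HQ - R2 - B4 - R5 - P7: 14+7+25+28 = 74
… (10 more)
The minimum is 60.
One shortest path: HQ → P7 → R2 → B4 → R5.

60 — the minimum one-way total.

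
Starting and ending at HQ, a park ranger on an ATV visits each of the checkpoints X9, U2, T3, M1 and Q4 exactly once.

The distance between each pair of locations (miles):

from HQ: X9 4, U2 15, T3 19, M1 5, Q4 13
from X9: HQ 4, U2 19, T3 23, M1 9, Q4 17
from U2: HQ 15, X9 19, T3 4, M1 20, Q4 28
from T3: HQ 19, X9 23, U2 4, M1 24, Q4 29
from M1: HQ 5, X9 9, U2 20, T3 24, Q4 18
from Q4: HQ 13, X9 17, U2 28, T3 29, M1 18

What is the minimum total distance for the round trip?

There are 60 distinct closed tours to check (reversals are equivalent).
HQ→X9→U2→T3→M1→Q4→HQ: 4+19+4+24+18+13 = 82
HQ→X9→U2→T3→Q4→M1→HQ: 4+19+4+29+18+5 = 79
HQ→X9→U2→M1→T3→Q4→HQ: 4+19+20+24+29+13 = 109
HQ→X9→U2→M1→Q4→T3→HQ: 4+19+20+18+29+19 = 109
HQ→X9→U2→Q4→T3→M1→HQ: 4+19+28+29+24+5 = 109
HQ→X9→U2→Q4→M1→T3→HQ: 4+19+28+18+24+19 = 112
HQ→X9→T3→U2→M1→Q4→HQ: 4+23+4+20+18+13 = 82
HQ→X9→T3→U2→Q4→M1→HQ: 4+23+4+28+18+5 = 82
HQ→X9→T3→M1→U2→Q4→HQ: 4+23+24+20+28+13 = 112
HQ→X9→T3→M1→Q4→U2→HQ: 4+23+24+18+28+15 = 112
HQ→X9→T3→Q4→U2→M1→HQ: 4+23+29+28+20+5 = 109
HQ→X9→T3→Q4→M1→U2→HQ: 4+23+29+18+20+15 = 109
HQ→X9→M1→U2→T3→Q4→HQ: 4+9+20+4+29+13 = 79
HQ→X9→M1→U2→Q4→T3→HQ: 4+9+20+28+29+19 = 109
… (46 more)
The minimum is 79.
One optimal route: HQ → X9 → U2 → T3 → Q4 → M1 → HQ (or its reverse).

Minimum total distance: 79 miles.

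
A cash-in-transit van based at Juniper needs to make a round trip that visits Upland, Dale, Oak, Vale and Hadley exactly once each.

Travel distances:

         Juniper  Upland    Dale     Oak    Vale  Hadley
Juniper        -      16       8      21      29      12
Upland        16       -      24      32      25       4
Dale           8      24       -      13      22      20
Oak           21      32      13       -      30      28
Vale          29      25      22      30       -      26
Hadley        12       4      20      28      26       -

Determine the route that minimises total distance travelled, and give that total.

92 — the shortest possible round trip.

With 5 stops there are 5!/2 = 60 distinct round trips (a route and its reverse cost the same).
Juniper → Upland → Dale → Oak → Vale → Hadley → Juniper: 16+24+13+30+26+12 = 121
Juniper → Upland → Dale → Oak → Hadley → Vale → Juniper: 16+24+13+28+26+29 = 136
Juniper → Upland → Dale → Vale → Oak → Hadley → Juniper: 16+24+22+30+28+12 = 132
Juniper → Upland → Dale → Vale → Hadley → Oak → Juniper: 16+24+22+26+28+21 = 137
Juniper → Upland → Dale → Hadley → Oak → Vale → Juniper: 16+24+20+28+30+29 = 147
Juniper → Upland → Dale → Hadley → Vale → Oak → Juniper: 16+24+20+26+30+21 = 137
Juniper → Upland → Oak → Dale → Vale → Hadley → Juniper: 16+32+13+22+26+12 = 121
Juniper → Upland → Oak → Dale → Hadley → Vale → Juniper: 16+32+13+20+26+29 = 136
Juniper → Upland → Oak → Vale → Dale → Hadley → Juniper: 16+32+30+22+20+12 = 132
Juniper → Upland → Oak → Vale → Hadley → Dale → Juniper: 16+32+30+26+20+8 = 132
Juniper → Upland → Oak → Hadley → Dale → Vale → Juniper: 16+32+28+20+22+29 = 147
Juniper → Upland → Oak → Hadley → Vale → Dale → Juniper: 16+32+28+26+22+8 = 132
Juniper → Upland → Vale → Dale → Oak → Hadley → Juniper: 16+25+22+13+28+12 = 116
Juniper → Upland → Vale → Dale → Hadley → Oak → Juniper: 16+25+22+20+28+21 = 132
… (46 more)
Juniper → Dale → Oak → Vale → Upland → Hadley → Juniper: 8+13+30+25+4+12 = 92  ← best
The minimum is 92.
One optimal route: Juniper → Dale → Oak → Vale → Upland → Hadley → Juniper (or its reverse).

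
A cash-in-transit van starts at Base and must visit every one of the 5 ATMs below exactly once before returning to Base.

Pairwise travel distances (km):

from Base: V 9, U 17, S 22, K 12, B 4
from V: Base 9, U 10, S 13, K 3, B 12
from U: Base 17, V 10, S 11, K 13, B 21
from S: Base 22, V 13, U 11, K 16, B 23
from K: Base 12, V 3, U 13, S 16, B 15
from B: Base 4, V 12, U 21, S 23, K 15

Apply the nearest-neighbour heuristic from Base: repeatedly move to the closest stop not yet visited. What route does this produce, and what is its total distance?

At Base the remaining stops are B 4, V 9, K 12, U 17, S 22; go to B.
At B the remaining stops are V 12, K 15, U 21, S 23; go to V.
At V the remaining stops are K 3, U 10, S 13; go to K.
At K the remaining stops are U 13, S 16; go to U.
At U the remaining stops are S 11; go to S.
Return S→Base: 22.
Total = 4 + 12 + 3 + 13 + 11 + 22 = 65.

65 km along Base → B → V → K → U → S → Base.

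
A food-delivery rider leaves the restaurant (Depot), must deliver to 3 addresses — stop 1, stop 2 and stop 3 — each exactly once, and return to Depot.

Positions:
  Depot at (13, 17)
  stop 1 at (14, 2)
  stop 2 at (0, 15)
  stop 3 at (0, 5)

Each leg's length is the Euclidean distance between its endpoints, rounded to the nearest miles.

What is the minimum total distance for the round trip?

52 miles — the shortest possible round trip.

Depot→stop 1→stop 2→stop 3→Depot: 15+19+10+18 = 62
Depot→stop 1→stop 3→stop 2→Depot: 15+14+10+13 = 52
Depot→stop 2→stop 1→stop 3→Depot: 13+19+14+18 = 64
The minimum is 52.
One optimal route: Depot → stop 1 → stop 3 → stop 2 → Depot (or its reverse).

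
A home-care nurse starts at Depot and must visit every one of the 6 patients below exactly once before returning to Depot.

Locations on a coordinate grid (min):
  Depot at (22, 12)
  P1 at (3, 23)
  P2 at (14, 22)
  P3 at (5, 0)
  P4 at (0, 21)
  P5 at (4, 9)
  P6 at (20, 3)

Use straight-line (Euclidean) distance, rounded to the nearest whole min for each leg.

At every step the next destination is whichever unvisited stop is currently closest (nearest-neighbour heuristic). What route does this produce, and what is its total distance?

Nearest-neighbour total = 74 min; route Depot → P6 → P3 → P5 → P4 → P1 → P2 → Depot.

Depot → [P6:9 / P2:13 / P5:18 / P3:21 / P1:22 / P4:24] → P6 (9)
P6 → [P3:15 / P5:17 / P2:20 / P1:26 / P4:27] → P3 (15)
P3 → [P5:9 / P4:22 / P1:23 / P2:24] → P5 (9)
P5 → [P4:13 / P1:14 / P2:16] → P4 (13)
P4 → [P1:4 / P2:14] → P1 (4)
P1 → [P2:11] → P2 (11)
Return P2→Depot: 13.
Total = 9 + 15 + 9 + 13 + 4 + 11 + 13 = 74.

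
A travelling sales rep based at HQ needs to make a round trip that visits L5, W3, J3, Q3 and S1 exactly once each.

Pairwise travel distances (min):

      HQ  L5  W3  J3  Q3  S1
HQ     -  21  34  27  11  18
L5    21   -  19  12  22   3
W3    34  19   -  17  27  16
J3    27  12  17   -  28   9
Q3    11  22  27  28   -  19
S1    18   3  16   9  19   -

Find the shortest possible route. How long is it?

Minimum total distance: 88 min.

There are 60 distinct closed tours to check (reversals are equivalent).
HQ→L5→W3→J3→Q3→S1→HQ: 21+19+17+28+19+18 = 122
HQ→L5→W3→J3→S1→Q3→HQ: 21+19+17+9+19+11 = 96
HQ→L5→W3→Q3→J3→S1→HQ: 21+19+27+28+9+18 = 122
HQ→L5→W3→Q3→S1→J3→HQ: 21+19+27+19+9+27 = 122
HQ→L5→W3→S1→J3→Q3→HQ: 21+19+16+9+28+11 = 104
HQ→L5→W3→S1→Q3→J3→HQ: 21+19+16+19+28+27 = 130
HQ→L5→J3→W3→Q3→S1→HQ: 21+12+17+27+19+18 = 114
HQ→L5→J3→W3→S1→Q3→HQ: 21+12+17+16+19+11 = 96
HQ→L5→J3→Q3→W3→S1→HQ: 21+12+28+27+16+18 = 122
HQ→L5→J3→Q3→S1→W3→HQ: 21+12+28+19+16+34 = 130
HQ→L5→J3→S1→W3→Q3→HQ: 21+12+9+16+27+11 = 96
HQ→L5→J3→S1→Q3→W3→HQ: 21+12+9+19+27+34 = 122
HQ→L5→Q3→W3→J3→S1→HQ: 21+22+27+17+9+18 = 114
HQ→L5→Q3→W3→S1→J3→HQ: 21+22+27+16+9+27 = 122
… (46 more)
HQ→L5→S1→J3→W3→Q3→HQ: 21+3+9+17+27+11 = 88  ← best
The minimum is 88.
One optimal route: HQ → L5 → S1 → J3 → W3 → Q3 → HQ (or its reverse).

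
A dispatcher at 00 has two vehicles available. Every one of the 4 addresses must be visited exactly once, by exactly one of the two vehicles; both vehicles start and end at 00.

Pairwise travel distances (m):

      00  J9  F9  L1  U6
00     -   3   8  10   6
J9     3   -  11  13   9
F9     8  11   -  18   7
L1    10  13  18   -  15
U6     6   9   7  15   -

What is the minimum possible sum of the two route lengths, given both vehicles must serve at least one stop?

46 m — the smallest possible combined total.

Check every non-empty split of the stops between the two vehicles; for each half take its own optimal tour:
  {J9} + {F9, L1, U6}: 6 + 40 = 46
  {F9} + {J9, L1, U6}: 16 + 37 = 53
  {J9, F9} + {L1, U6}: 22 + 31 = 53
  {L1} + {J9, F9, U6}: 20 + 27 = 47
  {J9, L1} + {F9, U6}: 26 + 21 = 47
  {F9, L1} + {J9, U6}: 36 + 18 = 54
  … (7 splits in total)
Best: vehicle 1 00 → J9 → 00 = 6; vehicle 2 00 → F9 → U6 → L1 → 00 = 40; combined 46.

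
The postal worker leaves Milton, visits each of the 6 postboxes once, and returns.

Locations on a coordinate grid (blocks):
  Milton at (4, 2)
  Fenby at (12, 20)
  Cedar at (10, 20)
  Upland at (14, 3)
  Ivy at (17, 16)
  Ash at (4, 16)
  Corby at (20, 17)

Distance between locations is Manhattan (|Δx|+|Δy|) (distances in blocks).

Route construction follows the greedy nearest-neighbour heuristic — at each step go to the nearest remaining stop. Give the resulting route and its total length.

Milton → [Upland:11 / Ash:14 / Cedar:24 / Fenby:26 / Ivy:27 / Corby:31] → Upland (11)
Upland → [Ivy:16 / Fenby:19 / Corby:20 / Cedar:21 / Ash:23] → Ivy (16)
Ivy → [Corby:4 / Fenby:9 / Cedar:11 / Ash:13] → Corby (4)
Corby → [Fenby:11 / Cedar:13 / Ash:17] → Fenby (11)
Fenby → [Cedar:2 / Ash:12] → Cedar (2)
Cedar → [Ash:10] → Ash (10)
Return Ash→Milton: 14.
Total = 11 + 16 + 4 + 11 + 2 + 10 + 14 = 68.

Nearest-neighbour total = 68 blocks; route Milton → Upland → Ivy → Corby → Fenby → Cedar → Ash → Milton.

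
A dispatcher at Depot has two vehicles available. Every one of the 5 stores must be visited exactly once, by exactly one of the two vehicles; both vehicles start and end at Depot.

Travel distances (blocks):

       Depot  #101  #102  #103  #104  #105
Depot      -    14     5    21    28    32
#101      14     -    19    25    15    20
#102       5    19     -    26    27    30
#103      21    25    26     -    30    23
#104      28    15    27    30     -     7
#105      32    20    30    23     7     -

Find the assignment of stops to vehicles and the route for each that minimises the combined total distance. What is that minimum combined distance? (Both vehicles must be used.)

There are 2^4 − 1 = 15 ways to divide the 5 stops into two non-empty groups. For each, the best each vehicle can do is its own shortest tour through its group:
  {#101} + {#102, #103, #104, #105}: 28 + 83 = 111
  {#102} + {#101, #103, #104, #105}: 10 + 80 = 90
  {#101, #102} + {#103, #104, #105}: 38 + 79 = 117
  {#103} + {#101, #102, #104, #105}: 42 + 71 = 113
  {#101, #103} + {#102, #104, #105}: 60 + 70 = 130
  {#102, #103} + {#101, #104, #105}: 52 + 68 = 120
  … (15 splits in total)
Best: vehicle 1 Depot → #102 → Depot = 10; vehicle 2 Depot → #101 → #104 → #105 → #103 → Depot = 80; combined 90.

90 blocks — the smallest possible combined total.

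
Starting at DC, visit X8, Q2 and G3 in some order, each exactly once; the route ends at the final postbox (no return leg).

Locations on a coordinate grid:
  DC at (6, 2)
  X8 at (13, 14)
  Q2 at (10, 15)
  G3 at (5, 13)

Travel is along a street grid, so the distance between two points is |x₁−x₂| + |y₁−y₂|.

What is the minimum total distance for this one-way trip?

Minimum one-way distance = 23.

There are 3! = 6 possible orderings.
DC → X8 → Q2 → G3: 19+4+7 = 30
DC → X8 → G3 → Q2: 19+9+7 = 35
DC → Q2 → X8 → G3: 17+4+9 = 30
DC → Q2 → G3 → X8: 17+7+9 = 33
DC → G3 → X8 → Q2: 12+9+4 = 25
DC → G3 → Q2 → X8: 12+7+4 = 23
The minimum is 23.
One shortest path: DC → G3 → Q2 → X8.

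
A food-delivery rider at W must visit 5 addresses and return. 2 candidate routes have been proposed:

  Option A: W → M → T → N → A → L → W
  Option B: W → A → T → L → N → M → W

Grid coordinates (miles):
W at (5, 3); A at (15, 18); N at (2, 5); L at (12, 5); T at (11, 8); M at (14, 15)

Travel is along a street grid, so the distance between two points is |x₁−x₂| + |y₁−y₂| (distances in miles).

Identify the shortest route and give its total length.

94 miles — Option A is the shortest.

Option A: 21 + 10 + 12 + 26 + 16 + 9 = 94
Option B: 25 + 14 + 4 + 10 + 22 + 21 = 96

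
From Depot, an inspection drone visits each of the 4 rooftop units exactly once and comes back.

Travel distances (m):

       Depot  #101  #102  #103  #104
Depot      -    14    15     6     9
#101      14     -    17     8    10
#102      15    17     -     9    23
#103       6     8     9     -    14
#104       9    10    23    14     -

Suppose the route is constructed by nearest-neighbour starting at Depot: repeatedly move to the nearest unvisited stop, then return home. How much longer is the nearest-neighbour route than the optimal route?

11 m longer than the optimal tour.

Depot: #103=6, #104=9, #101=14, #102=15 ⇒ #103
#103: #101=8, #102=9, #104=14 ⇒ #101
#101: #104=10, #102=17 ⇒ #104
#104: #102=23 ⇒ #102
NN route Depot → #103 → #101 → #104 → #102 → Depot costs 62.
Optimal: Depot → #102 → #103 → #101 → #104 → Depot costs 51 (by enumerating all 12 distinct tours).
Excess = 62 − 51 = 11.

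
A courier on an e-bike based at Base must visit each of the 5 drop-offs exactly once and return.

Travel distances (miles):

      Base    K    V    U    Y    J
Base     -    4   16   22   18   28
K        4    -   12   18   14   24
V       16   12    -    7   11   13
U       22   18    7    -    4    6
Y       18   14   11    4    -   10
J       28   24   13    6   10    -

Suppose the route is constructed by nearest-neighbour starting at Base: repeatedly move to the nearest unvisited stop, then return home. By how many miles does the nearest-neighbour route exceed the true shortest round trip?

Base: K=4, V=16, Y=18, U=22, J=28 ⇒ K
K: V=12, Y=14, U=18, J=24 ⇒ V
V: U=7, Y=11, J=13 ⇒ U
U: Y=4, J=6 ⇒ Y
Y: J=10 ⇒ J
NN route Base → K → V → U → Y → J → Base costs 65.
Optimal: Base → K → V → U → J → Y → Base costs 57 (by enumerating all 60 distinct tours).
Excess = 65 − 57 = 8.

8 miles longer than the optimal tour.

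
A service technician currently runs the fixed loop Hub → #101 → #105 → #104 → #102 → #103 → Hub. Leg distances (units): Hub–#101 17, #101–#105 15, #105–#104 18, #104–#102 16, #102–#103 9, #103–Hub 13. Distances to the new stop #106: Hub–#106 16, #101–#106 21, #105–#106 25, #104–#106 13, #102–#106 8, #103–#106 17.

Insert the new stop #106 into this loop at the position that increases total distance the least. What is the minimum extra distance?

Insertion cost between consecutive stops i–j is d(i,#106) + d(#106,j) − d(i,j):
  between Hub and #101: 16 + 21 − 17 = 20
  between #101 and #105: 21 + 25 − 15 = 31
  between #105 and #104: 25 + 13 − 18 = 20
  between #104 and #102: 13 + 8 − 16 = 5
  between #102 and #103: 8 + 17 − 9 = 16
  between #103 and Hub: 17 + 16 − 13 = 20
Cheapest insertion is between #104 and #102, adding 5.
New total = 88 + 5 = 93.

Minimum extra distance: 5, inserting #106 between #104 and #102.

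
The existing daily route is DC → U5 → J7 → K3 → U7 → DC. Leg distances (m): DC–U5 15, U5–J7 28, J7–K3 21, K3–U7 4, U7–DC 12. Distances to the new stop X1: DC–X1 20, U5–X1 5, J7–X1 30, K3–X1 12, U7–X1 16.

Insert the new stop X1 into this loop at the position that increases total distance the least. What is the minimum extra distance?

Insertion cost between consecutive stops i–j is d(i,X1) + d(X1,j) − d(i,j):
  between DC and U5: 20 + 5 − 15 = 10
  between U5 and J7: 5 + 30 − 28 = 7
  between J7 and K3: 30 + 12 − 21 = 21
  between K3 and U7: 12 + 16 − 4 = 24
  between U7 and DC: 16 + 20 − 12 = 24
Cheapest insertion is between U5 and J7, adding 7.
New total = 80 + 7 = 87.

Adding 7 m by placing X1 on the U5–J7 leg.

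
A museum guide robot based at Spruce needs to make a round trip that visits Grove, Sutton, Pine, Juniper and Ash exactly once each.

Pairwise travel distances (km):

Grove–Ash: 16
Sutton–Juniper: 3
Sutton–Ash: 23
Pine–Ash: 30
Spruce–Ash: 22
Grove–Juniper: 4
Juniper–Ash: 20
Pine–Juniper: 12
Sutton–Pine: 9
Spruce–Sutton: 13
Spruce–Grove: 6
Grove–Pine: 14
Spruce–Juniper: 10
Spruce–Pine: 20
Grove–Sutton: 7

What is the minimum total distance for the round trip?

Minimum total distance: 74 km.

There are 60 distinct closed tours to check (reversals are equivalent).
Spruce→Grove→Sutton→Pine→Juniper→Ash→Spruce: 6+7+9+12+20+22 = 76
Spruce→Grove→Sutton→Pine→Ash→Juniper→Spruce: 6+7+9+30+20+10 = 82
Spruce→Grove→Sutton→Juniper→Pine→Ash→Spruce: 6+7+3+12+30+22 = 80
Spruce→Grove→Sutton→Juniper→Ash→Pine→Spruce: 6+7+3+20+30+20 = 86
Spruce→Grove→Sutton→Ash→Pine→Juniper→Spruce: 6+7+23+30+12+10 = 88
Spruce→Grove→Sutton→Ash→Juniper→Pine→Spruce: 6+7+23+20+12+20 = 88
Spruce→Grove→Pine→Sutton→Juniper→Ash→Spruce: 6+14+9+3+20+22 = 74
Spruce→Grove→Pine→Sutton→Ash→Juniper→Spruce: 6+14+9+23+20+10 = 82
Spruce→Grove→Pine→Juniper→Sutton→Ash→Spruce: 6+14+12+3+23+22 = 80
Spruce→Grove→Pine→Juniper→Ash→Sutton→Spruce: 6+14+12+20+23+13 = 88
Spruce→Grove→Pine→Ash→Sutton→Juniper→Spruce: 6+14+30+23+3+10 = 86
Spruce→Grove→Pine→Ash→Juniper→Sutton→Spruce: 6+14+30+20+3+13 = 86
Spruce→Grove→Juniper→Sutton→Pine→Ash→Spruce: 6+4+3+9+30+22 = 74
Spruce→Grove→Juniper→Sutton→Ash→Pine→Spruce: 6+4+3+23+30+20 = 86
… (46 more)
The minimum is 74.
One optimal route: Spruce → Grove → Pine → Sutton → Juniper → Ash → Spruce (or its reverse).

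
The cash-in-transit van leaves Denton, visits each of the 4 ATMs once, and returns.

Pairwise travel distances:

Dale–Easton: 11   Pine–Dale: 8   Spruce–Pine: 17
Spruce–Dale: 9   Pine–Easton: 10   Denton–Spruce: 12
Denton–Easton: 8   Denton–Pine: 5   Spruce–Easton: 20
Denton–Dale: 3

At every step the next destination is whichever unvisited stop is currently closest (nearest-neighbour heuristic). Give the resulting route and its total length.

At Denton the remaining stops are Dale 3, Pine 5, Easton 8, Spruce 12; go to Dale.
At Dale the remaining stops are Pine 8, Spruce 9, Easton 11; go to Pine.
At Pine the remaining stops are Easton 10, Spruce 17; go to Easton.
At Easton the remaining stops are Spruce 20; go to Spruce.
Return Spruce→Denton: 12.
Total = 3 + 8 + 10 + 20 + 12 = 53.

53 along Denton → Dale → Pine → Easton → Spruce → Denton.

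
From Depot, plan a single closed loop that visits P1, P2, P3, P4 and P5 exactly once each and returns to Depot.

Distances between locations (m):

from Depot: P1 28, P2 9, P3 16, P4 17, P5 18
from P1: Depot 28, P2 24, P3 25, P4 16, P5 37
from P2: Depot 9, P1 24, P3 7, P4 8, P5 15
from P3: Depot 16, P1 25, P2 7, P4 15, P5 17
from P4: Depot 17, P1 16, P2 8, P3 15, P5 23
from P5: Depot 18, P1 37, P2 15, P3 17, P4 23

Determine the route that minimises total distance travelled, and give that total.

There are 60 distinct closed tours to check (reversals are equivalent).
Depot-P1-P2-P3-P4-P5-Depot: 28+24+7+15+23+18 = 115
Depot-P1-P2-P3-P5-P4-Depot: 28+24+7+17+23+17 = 116
Depot-P1-P2-P4-P3-P5-Depot: 28+24+8+15+17+18 = 110
Depot-P1-P2-P4-P5-P3-Depot: 28+24+8+23+17+16 = 116
Depot-P1-P2-P5-P3-P4-Depot: 28+24+15+17+15+17 = 116
Depot-P1-P2-P5-P4-P3-Depot: 28+24+15+23+15+16 = 121
Depot-P1-P3-P2-P4-P5-Depot: 28+25+7+8+23+18 = 109
Depot-P1-P3-P2-P5-P4-Depot: 28+25+7+15+23+17 = 115
Depot-P1-P3-P4-P2-P5-Depot: 28+25+15+8+15+18 = 109
Depot-P1-P3-P4-P5-P2-Depot: 28+25+15+23+15+9 = 115
Depot-P1-P3-P5-P2-P4-Depot: 28+25+17+15+8+17 = 110
Depot-P1-P3-P5-P4-P2-Depot: 28+25+17+23+8+9 = 110
Depot-P1-P4-P2-P3-P5-Depot: 28+16+8+7+17+18 = 94
Depot-P1-P4-P2-P5-P3-Depot: 28+16+8+15+17+16 = 100
… (46 more)
Depot-P2-P4-P1-P3-P5-Depot: 9+8+16+25+17+18 = 93  ← best
The minimum is 93.
One optimal route: Depot → P2 → P4 → P1 → P3 → P5 → Depot (or its reverse).

93 m — the shortest possible round trip.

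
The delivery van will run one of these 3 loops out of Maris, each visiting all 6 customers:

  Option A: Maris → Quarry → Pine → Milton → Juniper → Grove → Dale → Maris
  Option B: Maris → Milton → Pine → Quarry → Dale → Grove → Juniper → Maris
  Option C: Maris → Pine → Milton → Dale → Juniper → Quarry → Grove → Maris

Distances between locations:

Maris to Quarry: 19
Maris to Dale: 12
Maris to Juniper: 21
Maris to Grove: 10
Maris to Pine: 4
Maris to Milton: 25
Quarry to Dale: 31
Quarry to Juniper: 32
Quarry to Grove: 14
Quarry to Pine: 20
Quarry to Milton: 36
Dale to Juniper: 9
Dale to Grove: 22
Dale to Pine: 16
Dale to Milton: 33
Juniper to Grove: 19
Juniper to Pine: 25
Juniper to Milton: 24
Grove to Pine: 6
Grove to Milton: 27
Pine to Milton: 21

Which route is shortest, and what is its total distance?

Shortest is Option C, total 123.

Option A: 19 + 20 + 21 + 24 + 19 + 22 + 12 = 137
Option B: 25 + 21 + 20 + 31 + 22 + 19 + 21 = 159
Option C: 4 + 21 + 33 + 9 + 32 + 14 + 10 = 123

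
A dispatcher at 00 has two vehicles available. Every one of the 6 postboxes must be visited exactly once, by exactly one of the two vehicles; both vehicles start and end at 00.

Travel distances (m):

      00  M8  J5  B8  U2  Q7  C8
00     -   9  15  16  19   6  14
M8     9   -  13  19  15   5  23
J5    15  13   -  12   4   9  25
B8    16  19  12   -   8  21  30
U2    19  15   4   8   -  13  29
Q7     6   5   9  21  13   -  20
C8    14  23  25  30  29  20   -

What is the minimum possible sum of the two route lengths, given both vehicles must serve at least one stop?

79 m — the smallest possible combined total.

Check every non-empty split of the stops between the two vehicles; for each half take its own optimal tour:
  {M8} + {J5, B8, U2, Q7, C8}: 18 + 71 = 89
  {J5} + {M8, B8, U2, Q7, C8}: 30 + 78 = 108
  {M8, J5} + {B8, U2, Q7, C8}: 37 + 71 = 108
  {B8} + {M8, J5, U2, Q7, C8}: 32 + 69 = 101
  {M8, B8} + {J5, U2, Q7, C8}: 44 + 62 = 106
  {J5, B8} + {M8, U2, Q7, C8}: 43 + 69 = 112
  … (31 splits in total)
  {M8, J5, B8, U2, Q7} + {C8}: 51 + 28 = 79  ← best
Best: vehicle 1 00 → M8 → Q7 → J5 → U2 → B8 → 00 = 51; vehicle 2 00 → C8 → 00 = 28; combined 79.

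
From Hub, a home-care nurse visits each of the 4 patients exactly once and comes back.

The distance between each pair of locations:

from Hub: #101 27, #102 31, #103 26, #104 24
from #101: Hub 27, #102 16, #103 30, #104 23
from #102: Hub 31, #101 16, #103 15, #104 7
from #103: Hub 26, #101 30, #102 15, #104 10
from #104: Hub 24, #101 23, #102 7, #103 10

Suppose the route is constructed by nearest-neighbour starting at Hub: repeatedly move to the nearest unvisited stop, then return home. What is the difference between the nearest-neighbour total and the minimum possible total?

The nearest-neighbour route is 17 longer than optimal.

Hub: #104=24, #103=26, #101=27, #102=31 ⇒ #104
#104: #102=7, #103=10, #101=23 ⇒ #102
#102: #103=15, #101=16 ⇒ #103
#103: #101=30 ⇒ #101
NN route Hub → #104 → #102 → #103 → #101 → Hub costs 103.
Optimal: Hub → #101 → #102 → #104 → #103 → Hub costs 86 (by enumerating all 12 distinct tours).
Excess = 103 − 86 = 17.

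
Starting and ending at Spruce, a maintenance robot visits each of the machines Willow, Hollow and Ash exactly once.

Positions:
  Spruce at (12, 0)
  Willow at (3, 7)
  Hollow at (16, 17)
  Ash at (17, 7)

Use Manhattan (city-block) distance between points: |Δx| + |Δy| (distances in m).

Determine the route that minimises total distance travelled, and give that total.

There are 3 distinct closed tours to check (reversals are equivalent).
Spruce → Willow → Hollow → Ash → Spruce: 16+23+11+12 = 62
Spruce → Willow → Ash → Hollow → Spruce: 16+14+11+21 = 62
Spruce → Hollow → Willow → Ash → Spruce: 21+23+14+12 = 70
The minimum is 62.
One optimal route: Spruce → Willow → Hollow → Ash → Spruce (or its reverse).

Shortest round trip = 62 m.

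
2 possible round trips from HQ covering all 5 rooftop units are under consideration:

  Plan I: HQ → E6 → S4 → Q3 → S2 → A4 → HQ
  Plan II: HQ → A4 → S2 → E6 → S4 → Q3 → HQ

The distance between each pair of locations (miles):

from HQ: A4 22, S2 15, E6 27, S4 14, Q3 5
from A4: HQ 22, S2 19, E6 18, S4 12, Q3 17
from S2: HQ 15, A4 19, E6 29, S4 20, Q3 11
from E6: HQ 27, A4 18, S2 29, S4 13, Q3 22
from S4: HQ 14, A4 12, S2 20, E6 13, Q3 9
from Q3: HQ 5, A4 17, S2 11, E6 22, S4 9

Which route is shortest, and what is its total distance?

Shortest is Plan II, total 97 miles.

Plan I: 27 + 13 + 9 + 11 + 19 + 22 = 101
Plan II: 22 + 19 + 29 + 13 + 9 + 5 = 97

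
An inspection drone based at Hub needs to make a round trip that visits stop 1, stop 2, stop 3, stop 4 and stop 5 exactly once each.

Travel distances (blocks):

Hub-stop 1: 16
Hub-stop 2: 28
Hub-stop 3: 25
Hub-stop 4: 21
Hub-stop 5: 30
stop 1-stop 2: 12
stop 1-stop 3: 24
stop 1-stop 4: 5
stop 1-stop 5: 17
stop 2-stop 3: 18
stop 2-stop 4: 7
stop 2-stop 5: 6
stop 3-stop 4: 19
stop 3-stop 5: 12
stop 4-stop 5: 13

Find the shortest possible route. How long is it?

Shortest round trip = 71 blocks.

With 5 stops there are 5!/2 = 60 distinct round trips (a route and its reverse cost the same).
Hub → stop 1 → stop 2 → stop 3 → stop 4 → stop 5 → Hub: 16+12+18+19+13+30 = 108
Hub → stop 1 → stop 2 → stop 3 → stop 5 → stop 4 → Hub: 16+12+18+12+13+21 = 92
Hub → stop 1 → stop 2 → stop 4 → stop 3 → stop 5 → Hub: 16+12+7+19+12+30 = 96
Hub → stop 1 → stop 2 → stop 4 → stop 5 → stop 3 → Hub: 16+12+7+13+12+25 = 85
Hub → stop 1 → stop 2 → stop 5 → stop 3 → stop 4 → Hub: 16+12+6+12+19+21 = 86
Hub → stop 1 → stop 2 → stop 5 → stop 4 → stop 3 → Hub: 16+12+6+13+19+25 = 91
Hub → stop 1 → stop 3 → stop 2 → stop 4 → stop 5 → Hub: 16+24+18+7+13+30 = 108
Hub → stop 1 → stop 3 → stop 2 → stop 5 → stop 4 → Hub: 16+24+18+6+13+21 = 98
Hub → stop 1 → stop 3 → stop 4 → stop 2 → stop 5 → Hub: 16+24+19+7+6+30 = 102
Hub → stop 1 → stop 3 → stop 4 → stop 5 → stop 2 → Hub: 16+24+19+13+6+28 = 106
Hub → stop 1 → stop 3 → stop 5 → stop 2 → stop 4 → Hub: 16+24+12+6+7+21 = 86
Hub → stop 1 → stop 3 → stop 5 → stop 4 → stop 2 → Hub: 16+24+12+13+7+28 = 100
Hub → stop 1 → stop 4 → stop 2 → stop 3 → stop 5 → Hub: 16+5+7+18+12+30 = 88
Hub → stop 1 → stop 4 → stop 2 → stop 5 → stop 3 → Hub: 16+5+7+6+12+25 = 71
… (46 more)
The minimum is 71.
One optimal route: Hub → stop 1 → stop 4 → stop 2 → stop 5 → stop 3 → Hub (or its reverse).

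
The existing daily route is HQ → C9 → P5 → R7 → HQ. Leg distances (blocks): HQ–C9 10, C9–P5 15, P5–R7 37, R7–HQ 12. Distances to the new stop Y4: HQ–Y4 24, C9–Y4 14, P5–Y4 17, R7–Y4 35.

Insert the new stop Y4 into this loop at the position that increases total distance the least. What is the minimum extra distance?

Insertion cost between consecutive stops i–j is d(i,Y4) + d(Y4,j) − d(i,j):
  between HQ and C9: 24 + 14 − 10 = 28
  between C9 and P5: 14 + 17 − 15 = 16
  between P5 and R7: 17 + 35 − 37 = 15
  between R7 and HQ: 35 + 24 − 12 = 47
Cheapest insertion is between P5 and R7, adding 15.
New total = 74 + 15 = 89.

+15 blocks — insert Y4 between P5 and R7.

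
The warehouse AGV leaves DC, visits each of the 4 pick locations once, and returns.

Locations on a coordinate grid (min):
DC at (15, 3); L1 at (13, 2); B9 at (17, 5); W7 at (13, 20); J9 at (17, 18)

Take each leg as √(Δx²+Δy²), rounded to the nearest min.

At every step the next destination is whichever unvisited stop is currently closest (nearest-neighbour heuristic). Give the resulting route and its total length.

Nearest-neighbour total = 41 min; route DC → L1 → B9 → J9 → W7 → DC.

DC → [L1:2 / B9:3 / J9:15 / W7:17] → L1 (2)
L1 → [B9:5 / J9:16 / W7:18] → B9 (5)
B9 → [J9:13 / W7:16] → J9 (13)
J9 → [W7:4] → W7 (4)
Return W7→DC: 17.
Total = 2 + 5 + 13 + 4 + 17 = 41.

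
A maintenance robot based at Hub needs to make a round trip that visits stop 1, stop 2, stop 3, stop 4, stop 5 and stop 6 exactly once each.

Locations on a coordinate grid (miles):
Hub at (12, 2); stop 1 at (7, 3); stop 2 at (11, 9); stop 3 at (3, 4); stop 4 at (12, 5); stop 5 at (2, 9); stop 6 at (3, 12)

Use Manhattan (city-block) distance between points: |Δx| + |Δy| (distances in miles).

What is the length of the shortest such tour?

There are 360 distinct closed tours to check (reversals are equivalent).
Hub - stop 1 - stop 2 - stop 3 - stop 4 - stop 5 - stop 6 - Hub: 6+10+13+10+14+4+19 = 76
Hub - stop 1 - stop 2 - stop 3 - stop 4 - stop 6 - stop 5 - Hub: 6+10+13+10+16+4+17 = 76
Hub - stop 1 - stop 2 - stop 3 - stop 5 - stop 4 - stop 6 - Hub: 6+10+13+6+14+16+19 = 84
Hub - stop 1 - stop 2 - stop 3 - stop 5 - stop 6 - stop 4 - Hub: 6+10+13+6+4+16+3 = 58
Hub - stop 1 - stop 2 - stop 3 - stop 6 - stop 4 - stop 5 - Hub: 6+10+13+8+16+14+17 = 84
Hub - stop 1 - stop 2 - stop 3 - stop 6 - stop 5 - stop 4 - Hub: 6+10+13+8+4+14+3 = 58
Hub - stop 1 - stop 2 - stop 4 - stop 3 - stop 5 - stop 6 - Hub: 6+10+5+10+6+4+19 = 60
Hub - stop 1 - stop 2 - stop 4 - stop 3 - stop 6 - stop 5 - Hub: 6+10+5+10+8+4+17 = 60
… (352 more)
Hub - stop 1 - stop 3 - stop 5 - stop 6 - stop 2 - stop 4 - Hub: 6+5+6+4+11+5+3 = 40  ← best
The minimum is 40.
One optimal route: Hub → stop 1 → stop 3 → stop 5 → stop 6 → stop 2 → stop 4 → Hub (or its reverse).

Shortest round trip = 40 miles.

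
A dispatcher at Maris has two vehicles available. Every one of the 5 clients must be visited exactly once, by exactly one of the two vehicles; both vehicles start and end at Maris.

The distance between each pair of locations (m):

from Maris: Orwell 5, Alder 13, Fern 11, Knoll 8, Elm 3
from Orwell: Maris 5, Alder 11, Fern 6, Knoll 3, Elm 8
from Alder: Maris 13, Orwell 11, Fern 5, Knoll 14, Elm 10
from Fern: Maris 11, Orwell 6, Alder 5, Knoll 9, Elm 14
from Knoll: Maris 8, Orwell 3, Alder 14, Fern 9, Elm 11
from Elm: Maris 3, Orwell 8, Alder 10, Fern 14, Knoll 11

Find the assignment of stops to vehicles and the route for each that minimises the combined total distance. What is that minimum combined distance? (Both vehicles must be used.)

There are 2^4 − 1 = 15 ways to divide the 5 stops into two non-empty groups. For each, the best each vehicle can do is its own shortest tour through its group:
  {Orwell} + {Alder, Fern, Knoll, Elm}: 10 + 35 = 45
  {Alder} + {Orwell, Fern, Knoll, Elm}: 26 + 34 = 60
  {Orwell, Alder} + {Fern, Knoll, Elm}: 29 + 34 = 63
  {Fern} + {Orwell, Alder, Knoll, Elm}: 22 + 35 = 57
  {Orwell, Fern} + {Alder, Knoll, Elm}: 22 + 35 = 57
  {Alder, Fern} + {Orwell, Knoll, Elm}: 29 + 22 = 51
  … (15 splits in total)
  {Orwell, Alder, Fern, Knoll} + {Elm}: 35 + 6 = 41  ← best
Best: vehicle 1 Maris → Orwell → Knoll → Fern → Alder → Maris = 35; vehicle 2 Maris → Elm → Maris = 6; combined 41.

41 m — the smallest possible combined total.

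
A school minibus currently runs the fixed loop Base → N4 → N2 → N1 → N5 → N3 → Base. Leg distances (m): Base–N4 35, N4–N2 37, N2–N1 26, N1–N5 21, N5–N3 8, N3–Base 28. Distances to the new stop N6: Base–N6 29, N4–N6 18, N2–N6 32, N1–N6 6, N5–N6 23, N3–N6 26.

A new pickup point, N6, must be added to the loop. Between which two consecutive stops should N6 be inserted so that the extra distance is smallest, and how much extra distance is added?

Insertion cost between consecutive stops i–j is d(i,N6) + d(N6,j) − d(i,j):
  between Base and N4: 29 + 18 − 35 = 12
  between N4 and N2: 18 + 32 − 37 = 13
  between N2 and N1: 32 + 6 − 26 = 12
  between N1 and N5: 6 + 23 − 21 = 8
  between N5 and N3: 23 + 26 − 8 = 41
  between N3 and Base: 26 + 29 − 28 = 27
Cheapest insertion is between N1 and N5, adding 8.
New total = 155 + 8 = 163.

Adding 8 m by placing N6 on the N1–N5 leg.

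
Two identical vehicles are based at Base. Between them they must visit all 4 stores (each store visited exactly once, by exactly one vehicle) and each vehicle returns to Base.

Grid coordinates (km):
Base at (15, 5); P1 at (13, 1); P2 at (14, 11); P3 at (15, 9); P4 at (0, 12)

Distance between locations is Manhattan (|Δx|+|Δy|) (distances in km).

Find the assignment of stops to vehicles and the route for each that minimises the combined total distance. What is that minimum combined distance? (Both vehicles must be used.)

Minimum combined distance: 56 km.

Try each way of splitting the stops between the two vehicles (each non-empty) and, for each split, find the best tour for each vehicle:
  {P1} + {P2, P3, P4}: 12 + 44 = 56
  {P2} + {P1, P3, P4}: 14 + 52 = 66
  {P1, P2} + {P3, P4}: 24 + 44 = 68
  {P3} + {P1, P2, P4}: 8 + 52 = 60
  {P1, P3} + {P2, P4}: 20 + 44 = 64
  {P2, P3} + {P1, P4}: 14 + 52 = 66
  … (7 splits in total)
Best: vehicle 1 Base → P1 → Base = 12; vehicle 2 Base → P2 → P4 → P3 → Base = 44; combined 56.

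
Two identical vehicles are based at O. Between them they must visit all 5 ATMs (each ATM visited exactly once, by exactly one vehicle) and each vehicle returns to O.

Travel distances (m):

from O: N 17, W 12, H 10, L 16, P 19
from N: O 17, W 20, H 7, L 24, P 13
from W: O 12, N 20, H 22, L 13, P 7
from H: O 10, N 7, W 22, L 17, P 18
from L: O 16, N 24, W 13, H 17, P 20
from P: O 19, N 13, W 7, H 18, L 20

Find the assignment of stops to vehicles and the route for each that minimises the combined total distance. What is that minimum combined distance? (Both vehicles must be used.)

Minimum combined distance: 81 m.

Try each way of splitting the stops between the two vehicles (each non-empty) and, for each split, find the best tour for each vehicle:
  {N} + {W, H, L, P}: 34 + 64 = 98
  {W} + {N, H, L, P}: 24 + 66 = 90
  {N, W} + {H, L, P}: 49 + 64 = 113
  {H} + {N, W, L, P}: 20 + 66 = 86
  {N, H} + {W, L, P}: 34 + 55 = 89
  {W, H} + {N, L, P}: 44 + 66 = 110
  … (15 splits in total)
  {L} + {N, W, H, P}: 32 + 49 = 81  ← best
Best: vehicle 1 O → L → O = 32; vehicle 2 O → W → P → N → H → O = 49; combined 81.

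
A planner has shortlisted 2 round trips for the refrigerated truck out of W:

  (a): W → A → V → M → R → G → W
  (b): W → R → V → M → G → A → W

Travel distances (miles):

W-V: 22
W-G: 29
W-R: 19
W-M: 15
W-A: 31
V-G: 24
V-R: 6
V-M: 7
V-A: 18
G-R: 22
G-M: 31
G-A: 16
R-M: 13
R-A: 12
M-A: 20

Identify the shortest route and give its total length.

Shortest is (b), total 110 miles.

(a): 31 + 18 + 7 + 13 + 22 + 29 = 120
(b): 19 + 6 + 7 + 31 + 16 + 31 = 110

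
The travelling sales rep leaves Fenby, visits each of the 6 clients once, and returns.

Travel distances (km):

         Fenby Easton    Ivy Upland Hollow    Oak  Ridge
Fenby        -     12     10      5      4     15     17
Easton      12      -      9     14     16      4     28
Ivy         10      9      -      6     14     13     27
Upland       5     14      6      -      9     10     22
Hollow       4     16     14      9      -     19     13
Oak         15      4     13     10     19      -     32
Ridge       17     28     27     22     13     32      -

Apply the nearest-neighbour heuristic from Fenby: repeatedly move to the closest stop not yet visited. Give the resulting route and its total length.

Total distance 81 km via the nearest-neighbour route Fenby → Hollow → Upland → Ivy → Easton → Oak → Ridge → Fenby.

At Fenby the remaining stops are Hollow 4, Upland 5, Ivy 10, Easton 12, Oak 15, Ridge 17; go to Hollow.
At Hollow the remaining stops are Upland 9, Ridge 13, Ivy 14, Easton 16, Oak 19; go to Upland.
At Upland the remaining stops are Ivy 6, Oak 10, Easton 14, Ridge 22; go to Ivy.
At Ivy the remaining stops are Easton 9, Oak 13, Ridge 27; go to Easton.
At Easton the remaining stops are Oak 4, Ridge 28; go to Oak.
At Oak the remaining stops are Ridge 32; go to Ridge.
Return Ridge→Fenby: 17.
Total = 4 + 9 + 6 + 9 + 4 + 32 + 17 = 81.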